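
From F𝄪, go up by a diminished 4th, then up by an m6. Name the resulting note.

A diminished fourth up from F## is B (letter B, 4 semitones up).
A minor sixth up from B is G (letter G, 8 semitones up).

G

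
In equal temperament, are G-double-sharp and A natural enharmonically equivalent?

G## is pitch class 9; A is pitch class 9.
All spellings map to pitch class 9, so they are enharmonically equivalent.

Yes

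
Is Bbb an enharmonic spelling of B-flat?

No

Bbb is pitch class 9; Bb is pitch class 10.
The pitch classes differ (9 vs. 10), so they are not enharmonic equivalents.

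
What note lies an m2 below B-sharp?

B down a major second is A, so the target letter is A.
From B#, a minor second is 1 semitone down: A##.

A##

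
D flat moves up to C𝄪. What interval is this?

doubly augmented seventh

Counting letters D–E–F–G–A–B–C gives a seventh.
Db→C## = 13 semitones, 2 wider than the major seventh (11), so doubly augmented.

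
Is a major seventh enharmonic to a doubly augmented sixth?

A major seventh spans 11 semitones; a doubly augmented sixth spans 11.
They are enharmonically equivalent.

Yes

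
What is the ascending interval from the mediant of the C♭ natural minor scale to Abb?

The mediant of Cb natural minor is Ebb.
Ebb up to Abb: letters E→A make it a fourth; 5 semitones makes it perfect.

perfect fourth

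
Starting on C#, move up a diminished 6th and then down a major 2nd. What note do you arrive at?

Gb

A diminished sixth up from C# is Ab (letter A, 7 semitones up).
A major second down from Ab is Gb (letter G, 2 semitones down).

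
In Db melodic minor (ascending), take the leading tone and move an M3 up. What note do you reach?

The leading tone of Db melodic minor (ascending) is C.
A major third (4 semitones) above C lands on the letter E, giving E.

E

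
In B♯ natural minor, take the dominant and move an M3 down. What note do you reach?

D#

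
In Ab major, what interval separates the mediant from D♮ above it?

major second

The mediant of Ab major is C.
C up to D: letters C→D make it a second; 2 semitones makes it major.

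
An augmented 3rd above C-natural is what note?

C up a major third is E, so the target letter is E.
From C, an augmented third is 5 semitones up: E#.

E#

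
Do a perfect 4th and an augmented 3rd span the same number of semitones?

A perfect fourth spans 5 semitones; an augmented third spans 5.
They are enharmonically equivalent.

Yes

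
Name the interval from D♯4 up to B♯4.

Counting letters D–E–F–G–A–B gives a sixth.
D#→B# = 9 semitones, exactly the major sixth.

major sixth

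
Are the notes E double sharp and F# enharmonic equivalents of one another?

E## = pitch class 6 and F# = pitch class 6 — the same pitch class, so they are enharmonic equivalents.

Yes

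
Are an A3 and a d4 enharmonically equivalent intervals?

An augmented third spans 5 semitones; a diminished fourth spans 4.
The spans differ, so they are not enharmonic equivalents.

No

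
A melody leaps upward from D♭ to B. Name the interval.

Counting letters D–E–F–G–A–B gives a sixth.
Db→B = 10 semitones, 1 wider than the major sixth (9), so augmented.

augmented sixth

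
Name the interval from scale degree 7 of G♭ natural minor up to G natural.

augmented second

Scale degree 7 of Gb natural minor is Fb.
Fb up to G: letters F→G make it a second; 3 semitones makes it augmented.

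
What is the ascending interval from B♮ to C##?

Counting letters B–C gives a second.
B→C## = 3 semitones, 1 wider than the major second (2), so augmented.

augmented second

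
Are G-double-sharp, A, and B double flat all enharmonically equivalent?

G## = pitch class 9 and A = pitch class 9 and Bbb = pitch class 9 — the same pitch class, so they are enharmonic equivalents.

Yes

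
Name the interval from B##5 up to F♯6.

doubly diminished fifth

The letter names run B→F, a span of 4 letter steps, so the interval is some kind of fifth.
B## to F# is 5 semitones. A perfect fifth is 7, so 5 makes it doubly diminished.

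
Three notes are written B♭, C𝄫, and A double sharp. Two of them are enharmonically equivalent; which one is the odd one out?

In 12-tone equal temperament, enharmonic equivalents share a pitch class. Bb is pitch class 10; Cbb is pitch class 10; A## is pitch class 11.
Bb and Cbb share pitch class 10, while A## is pitch class 11.

A##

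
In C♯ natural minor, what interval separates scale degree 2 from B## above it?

augmented sixth

Scale degree 2 of C# natural minor is D#.
D# up to B##: letters D→B make it a sixth; 10 semitones makes it augmented.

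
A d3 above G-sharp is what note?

A third above G lands on the letter B.
A diminished third spans 2 semitones, so G# moves to pitch class 10. On the letter B that is Bb.

Bb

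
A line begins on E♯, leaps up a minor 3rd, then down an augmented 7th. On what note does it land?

A minor third up from E# is G# (letter G, 3 semitones up).
An augmented seventh down from G# is Ab (letter A, 12 semitones down).

Ab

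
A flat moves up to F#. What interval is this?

augmented sixth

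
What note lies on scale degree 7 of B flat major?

The Bb major scale runs Bb C D Eb F G A.
Degree 7 is A.

A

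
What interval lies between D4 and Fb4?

diminished third

The letter names run D→F, a span of 2 letter steps, so the interval is some kind of third.
D to Fb is 2 semitones. A major third is 4, so 2 makes it diminished.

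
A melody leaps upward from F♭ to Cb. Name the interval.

perfect fifth

Counting letters F–G–A–B–C gives a fifth.
Fb→Cb = 7 semitones, exactly the perfect fifth.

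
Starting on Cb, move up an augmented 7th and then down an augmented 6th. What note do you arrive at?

An augmented seventh up from Cb is B (letter B, 12 semitones up).
An augmented sixth down from B is Db (letter D, 10 semitones down).

Db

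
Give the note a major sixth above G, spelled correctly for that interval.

E

G up a major sixth is E, so the target letter is E.
From G, a major sixth is 9 semitones up: E.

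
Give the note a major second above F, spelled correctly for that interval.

F up a major second is G, so the target letter is G.
From F, a major second is 2 semitones up: G.

G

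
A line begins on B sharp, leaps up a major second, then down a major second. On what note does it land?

A major second up from B# is C## (letter C, 2 semitones up).
A major second down from C## is B# (letter B, 2 semitones down).

B#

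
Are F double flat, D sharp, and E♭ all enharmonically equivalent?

Yes

Fbb = pitch class 3 and D# = pitch class 3 and Eb = pitch class 3 — the same pitch class, so they are enharmonic equivalents.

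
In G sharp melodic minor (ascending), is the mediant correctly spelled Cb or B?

Each scale degree takes a distinct letter name. Degree 3 of a scale on G must use the letter B.
B and Cb are enharmonically the same pitch, but only B uses the letter B, so it is the correct spelling here.

B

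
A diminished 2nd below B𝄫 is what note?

A second below B lands on the letter A.
A diminished second spans 0 semitones, so Bbb moves to pitch class 9. On the letter A that is A.

A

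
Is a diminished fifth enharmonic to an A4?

Yes

A diminished fifth spans 6 semitones; an augmented fourth spans 6.
They are enharmonically equivalent.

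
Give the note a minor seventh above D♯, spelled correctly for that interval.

C#

D up a major seventh is C#, so the target letter is C.
From D#, a minor seventh is 10 semitones up: C#.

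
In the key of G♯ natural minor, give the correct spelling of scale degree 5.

D#

The G# natural minor scale runs G# A# B C# D# E F#.
Degree 5 is D#.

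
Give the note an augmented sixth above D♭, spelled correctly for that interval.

A sixth above D lands on the letter B.
An augmented sixth spans 10 semitones, so Db moves to pitch class 11. On the letter B that is B.

B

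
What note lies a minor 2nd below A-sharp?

G##

A second below A lands on the letter G.
A minor second spans 1 semitone, so A# moves to pitch class 9. On the letter G that is G##.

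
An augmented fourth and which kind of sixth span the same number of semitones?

An augmented fourth spans 6 semitones.
A sixth spanning 6 semitones is doubly diminished (the major sixth is 9).

doubly diminished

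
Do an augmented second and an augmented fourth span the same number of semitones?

An augmented second spans 3 semitones; an augmented fourth spans 6.
The spans differ, so they are not enharmonic equivalents.

No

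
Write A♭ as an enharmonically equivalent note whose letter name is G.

Plain G sits 1 semitone below Ab, so on the letter G the same pitch needs a sharp: G#.

G#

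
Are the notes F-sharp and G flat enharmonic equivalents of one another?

Yes

F# = pitch class 6 and Gb = pitch class 6 — the same pitch class, so they are enharmonic equivalents.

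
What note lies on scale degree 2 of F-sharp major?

G#

Degree 2 takes the letter 1 step above F, which is G.
In major, degree 2 sits 2 semitones above the tonic. F# + 2 semitones is pitch class 8, spelled on G as G#.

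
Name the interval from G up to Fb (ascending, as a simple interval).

Counting letters G–A–B–C–D–E–F gives a seventh.
G→Fb = 9 semitones, 2 narrower than the major seventh (11), so diminished.

diminished seventh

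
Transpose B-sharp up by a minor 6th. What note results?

B up a major sixth is G#, so the target letter is G.
From B#, a minor sixth is 8 semitones up: G#.

G#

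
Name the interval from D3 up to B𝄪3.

Counting letters D–E–F–G–A–B gives a sixth.
D→B## = 11 semitones, 2 wider than the major sixth (9), so doubly augmented.

doubly augmented sixth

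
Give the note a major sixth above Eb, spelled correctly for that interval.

E up a major sixth is C#, so the target letter is C.
From Eb, a major sixth is 9 semitones up: C.

C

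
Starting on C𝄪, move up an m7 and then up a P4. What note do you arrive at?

E#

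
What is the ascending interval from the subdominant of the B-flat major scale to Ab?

The subdominant of Bb major is Eb.
Eb up to Ab: letters E→A make it a fourth; 5 semitones makes it perfect.

perfect fourth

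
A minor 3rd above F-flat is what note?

Abb

A third above F lands on the letter A.
A minor third spans 3 semitones, so Fb moves to pitch class 7. On the letter A that is Abb.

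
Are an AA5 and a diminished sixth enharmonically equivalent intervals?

A doubly augmented fifth spans 9 semitones; a diminished sixth spans 7.
The spans differ, so they are not enharmonic equivalents.

No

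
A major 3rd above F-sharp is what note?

A#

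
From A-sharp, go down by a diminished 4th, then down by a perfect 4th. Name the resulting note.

A diminished fourth down from A# is E## (letter E, 4 semitones down).
A perfect fourth down from E## is B## (letter B, 5 semitones down).

B##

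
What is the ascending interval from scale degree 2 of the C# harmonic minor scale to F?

diminished third

Scale degree 2 of C# harmonic minor is D#.
D# up to F: letters D→F make it a third; 2 semitones makes it diminished.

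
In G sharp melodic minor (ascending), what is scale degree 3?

The G# melodic minor (ascending) scale runs G# A# B C# D# E# F##.
Degree 3 is B.

B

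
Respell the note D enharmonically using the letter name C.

C##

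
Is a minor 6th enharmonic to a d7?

No

A minor sixth spans 8 semitones; a diminished seventh spans 9.
The spans differ, so they are not enharmonic equivalents.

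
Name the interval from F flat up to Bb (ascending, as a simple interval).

augmented fourth

The letter names run F→B, a span of 3 letter steps, so the interval is some kind of fourth.
Fb to Bb is 6 semitones. A perfect fourth is 5, so 6 makes it augmented.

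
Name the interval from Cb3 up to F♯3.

Counting letters C–D–E–F gives a fourth.
Cb→F# = 7 semitones, 2 wider than the perfect fourth (5), so doubly augmented.

doubly augmented fourth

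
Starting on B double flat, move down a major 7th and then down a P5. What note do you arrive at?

Fbb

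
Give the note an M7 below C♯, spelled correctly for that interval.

D

C down a major seventh is Db, so the target letter is D.
From C#, a major seventh is 11 semitones down: D.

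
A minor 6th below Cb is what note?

Eb

C down a major sixth is Eb, so the target letter is E.
From Cb, a minor sixth is 8 semitones down: Eb.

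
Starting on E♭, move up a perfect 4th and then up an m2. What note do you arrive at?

Bbb

A perfect fourth up from Eb is Ab (letter A, 5 semitones up).
A minor second up from Ab is Bbb (letter B, 1 semitone up).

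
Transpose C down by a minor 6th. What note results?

C down a major sixth is Eb, so the target letter is E.
From C, a minor sixth is 8 semitones down: E.

E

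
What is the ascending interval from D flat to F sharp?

augmented third

Counting letters D–E–F gives a third.
Db→F# = 5 semitones, 1 wider than the major third (4), so augmented.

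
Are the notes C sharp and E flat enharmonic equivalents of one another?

C# is pitch class 1; Eb is pitch class 3.
The pitch classes differ (1 vs. 3), so they are not enharmonic equivalents.

No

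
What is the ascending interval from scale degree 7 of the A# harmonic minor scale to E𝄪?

Scale degree 7 of A# harmonic minor is G##.
G## up to E##: letters G→E make it a sixth; 9 semitones makes it major.

major sixth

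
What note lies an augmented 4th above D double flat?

Gb

A fourth above D lands on the letter G.
An augmented fourth spans 6 semitones, so Dbb moves to pitch class 6. On the letter G that is Gb.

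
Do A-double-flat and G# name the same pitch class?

Two spellings are enharmonically equivalent only if they share a pitch class.
Here Abb → 7, G# → 8; 7 ≠ 8, so they are not.

No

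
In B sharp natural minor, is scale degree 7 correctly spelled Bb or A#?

Each scale degree takes a distinct letter name. Degree 7 of a scale on B must use the letter A.
A# and Bb are enharmonically the same pitch, but only A# uses the letter A, so it is the correct spelling here.

A#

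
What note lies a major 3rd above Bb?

D

A third above B lands on the letter D.
A major third spans 4 semitones, so Bb moves to pitch class 2. On the letter D that is D.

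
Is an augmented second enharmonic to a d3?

No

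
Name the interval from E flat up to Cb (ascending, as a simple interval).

Counting letters E–F–G–A–B–C gives a sixth.
Eb→Cb = 8 semitones, 1 narrower than the major sixth (9), so minor.

minor sixth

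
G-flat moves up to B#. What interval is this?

doubly augmented third

The letter names run G→B, a span of 2 letter steps, so the interval is some kind of third.
Gb to B# is 6 semitones. A major third is 4, so 6 makes it doubly augmented.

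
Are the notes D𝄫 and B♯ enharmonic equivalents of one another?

Dbb is pitch class 0; B# is pitch class 0.
All spellings map to pitch class 0, so they are enharmonically equivalent.

Yes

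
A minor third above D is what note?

A third above D lands on the letter F.
A minor third spans 3 semitones, so D moves to pitch class 5. On the letter F that is F.

F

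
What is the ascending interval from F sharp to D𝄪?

The letter names run F→D, a span of 5 letter steps, so the interval is some kind of sixth.
F# to D## is 10 semitones. A major sixth is 9, so 10 makes it augmented.

augmented sixth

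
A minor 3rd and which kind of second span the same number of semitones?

augmented

A minor third spans 3 semitones.
A second spanning 3 semitones is augmented (the major second is 2).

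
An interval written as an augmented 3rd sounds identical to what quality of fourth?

An augmented third spans 5 semitones.
A fourth spanning 5 semitones is perfect (the perfect fourth is 5).

perfect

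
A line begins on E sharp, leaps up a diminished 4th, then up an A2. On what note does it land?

A diminished fourth up from E# is A (letter A, 4 semitones up).
An augmented second up from A is B# (letter B, 3 semitones up).

B#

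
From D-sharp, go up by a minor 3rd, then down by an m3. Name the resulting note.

D#

A minor third up from D# is F# (letter F, 3 semitones up).
A minor third down from F# is D# (letter D, 3 semitones down).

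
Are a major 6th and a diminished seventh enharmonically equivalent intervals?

A major sixth spans 9 semitones; a diminished seventh spans 9.
They are enharmonically equivalent.

Yes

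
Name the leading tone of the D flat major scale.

Degree 7 takes the letter 6 steps above D, which is C.
In major, degree 7 sits 11 semitones above the tonic. Db + 11 semitones is pitch class 0, spelled on C as C.

C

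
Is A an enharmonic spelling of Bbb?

A is pitch class 9; Bbb is pitch class 9.
All spellings map to pitch class 9, so they are enharmonically equivalent.

Yes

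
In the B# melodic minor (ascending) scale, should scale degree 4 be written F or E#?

E#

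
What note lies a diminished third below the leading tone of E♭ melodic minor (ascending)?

The leading tone of Eb melodic minor (ascending) is D.
A diminished third (2 semitones) below D lands on the letter B, giving B#.

B#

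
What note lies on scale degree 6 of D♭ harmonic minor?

The Db harmonic minor scale runs Db Eb Fb Gb Ab Bbb C.
Degree 6 is Bbb.

Bbb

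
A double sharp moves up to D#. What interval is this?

Counting letters A–B–C–D gives a fourth.
A##→D# = 4 semitones, 1 narrower than the perfect fourth (5), so diminished.

diminished fourth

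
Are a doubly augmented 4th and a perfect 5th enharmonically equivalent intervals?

A doubly augmented fourth spans 7 semitones; a perfect fifth spans 7.
They are enharmonically equivalent.

Yes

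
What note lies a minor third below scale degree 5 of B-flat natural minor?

Scale degree 5 of Bb natural minor is F.
A minor third (3 semitones) below F lands on the letter D, giving D.

D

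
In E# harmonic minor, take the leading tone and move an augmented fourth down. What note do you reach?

A#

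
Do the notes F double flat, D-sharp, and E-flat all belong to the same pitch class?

Yes

Fbb is pitch class 3; D# is pitch class 3; Eb is pitch class 3.
All spellings map to pitch class 3, so they are enharmonically equivalent.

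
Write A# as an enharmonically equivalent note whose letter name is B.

Bb

A# is pitch class 10. The letter B alone is pitch class 11.
To reach pitch class 10 from B requires an offset of -1 semitone, i.e. flat: Bb.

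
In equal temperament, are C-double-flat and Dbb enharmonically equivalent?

Two spellings are enharmonically equivalent only if they share a pitch class.
Here Cbb → 10, Dbb → 0; 0 ≠ 10, so they are not.

No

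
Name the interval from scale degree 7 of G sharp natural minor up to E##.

augmented seventh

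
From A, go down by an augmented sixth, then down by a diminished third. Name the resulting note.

An augmented sixth down from A is Cb (letter C, 10 semitones down).
A diminished third down from Cb is A (letter A, 2 semitones down).

A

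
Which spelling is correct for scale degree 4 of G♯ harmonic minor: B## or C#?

C#

Each scale degree takes a distinct letter name. Degree 4 of a scale on G must use the letter C.
C# and B## are enharmonically the same pitch, but only C# uses the letter C, so it is the correct spelling here.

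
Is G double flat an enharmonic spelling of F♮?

Gbb is pitch class 5; F is pitch class 5.
All spellings map to pitch class 5, so they are enharmonically equivalent.

Yes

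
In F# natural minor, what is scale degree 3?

A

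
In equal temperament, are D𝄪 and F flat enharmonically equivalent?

Yes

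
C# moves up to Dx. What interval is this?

Counting letters C–D gives a second.
C#→D## = 3 semitones, 1 wider than the major second (2), so augmented.

augmented second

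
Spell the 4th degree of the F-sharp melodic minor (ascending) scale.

The F# melodic minor (ascending) scale runs F# G# A B C# D# E#.
Degree 4 is B.

B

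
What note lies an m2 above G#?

G up a major second is A, so the target letter is A.
From G#, a minor second is 1 semitone up: A.

A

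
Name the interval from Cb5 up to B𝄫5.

minor seventh

Counting letters C–D–E–F–G–A–B gives a seventh.
Cb→Bbb = 10 semitones, 1 narrower than the major seventh (11), so minor.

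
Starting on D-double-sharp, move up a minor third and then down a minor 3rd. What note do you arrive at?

D##

A minor third up from D## is F## (letter F, 3 semitones up).
A minor third down from F## is D## (letter D, 3 semitones down).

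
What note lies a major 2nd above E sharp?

F##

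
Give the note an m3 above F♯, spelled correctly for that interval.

A third above F lands on the letter A.
A minor third spans 3 semitones, so F# moves to pitch class 9. On the letter A that is A.

A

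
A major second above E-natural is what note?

F#

E up a major second is F#, so the target letter is F.
From E, a major second is 2 semitones up: F#.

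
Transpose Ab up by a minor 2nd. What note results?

A second above A lands on the letter B.
A minor second spans 1 semitone, so Ab moves to pitch class 9. On the letter B that is Bbb.

Bbb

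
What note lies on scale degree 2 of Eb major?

The Eb major scale runs Eb F G Ab Bb C D.
Degree 2 is F.

F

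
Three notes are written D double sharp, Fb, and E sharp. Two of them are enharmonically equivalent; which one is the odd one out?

E#

In 12-tone equal temperament, enharmonic equivalents share a pitch class. D## is pitch class 4; Fb is pitch class 4; E# is pitch class 5.
D## and Fb share pitch class 4, while E# is pitch class 5.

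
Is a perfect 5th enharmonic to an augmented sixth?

No

A perfect fifth spans 7 semitones; an augmented sixth spans 10.
The spans differ, so they are not enharmonic equivalents.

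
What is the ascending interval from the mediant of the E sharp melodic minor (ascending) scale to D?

diminished fifth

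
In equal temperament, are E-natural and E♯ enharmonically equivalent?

No

E is pitch class 4; E# is pitch class 5.
The pitch classes differ (4 vs. 5), so they are not enharmonic equivalents.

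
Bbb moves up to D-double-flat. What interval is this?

minor third

Counting letters B–C–D gives a third.
Bbb→Dbb = 3 semitones, 1 narrower than the major third (4), so minor.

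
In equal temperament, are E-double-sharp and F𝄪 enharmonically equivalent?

Two spellings are enharmonically equivalent only if they share a pitch class.
Here E## → 6, F## → 7; 6 ≠ 7, so they are not.

No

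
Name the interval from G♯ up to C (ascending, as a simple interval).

The letter names run G→C, a span of 3 letter steps, so the interval is some kind of fourth.
G# to C is 4 semitones. A perfect fourth is 5, so 4 makes it diminished.

diminished fourth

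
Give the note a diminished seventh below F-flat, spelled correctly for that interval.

A seventh below F lands on the letter G.
A diminished seventh spans 9 semitones, so Fb moves to pitch class 7. On the letter G that is G.

G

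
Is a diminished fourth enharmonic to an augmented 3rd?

No

A diminished fourth spans 4 semitones; an augmented third spans 5.
The spans differ, so they are not enharmonic equivalents.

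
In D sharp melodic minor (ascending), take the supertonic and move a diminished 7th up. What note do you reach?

D

The supertonic of D# melodic minor (ascending) is E#.
A diminished seventh (9 semitones) above E# lands on the letter D, giving D.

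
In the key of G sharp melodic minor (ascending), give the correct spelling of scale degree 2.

The G# melodic minor (ascending) scale runs G# A# B C# D# E# F##.
Degree 2 is A#.

A#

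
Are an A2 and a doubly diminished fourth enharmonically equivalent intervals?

Yes

An augmented second spans 3 semitones; a doubly diminished fourth spans 3.
They are enharmonically equivalent.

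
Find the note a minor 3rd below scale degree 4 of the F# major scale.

G#

Scale degree 4 of F# major is B.
A minor third (3 semitones) below B lands on the letter G, giving G#.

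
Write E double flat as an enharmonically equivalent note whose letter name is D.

Ebb is pitch class 2. The letter D alone is pitch class 2.
Pitch class 2 on D needs no accidental: D.

D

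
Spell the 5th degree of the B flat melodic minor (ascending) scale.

F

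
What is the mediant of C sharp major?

E#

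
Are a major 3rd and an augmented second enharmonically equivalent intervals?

No

A major third spans 4 semitones; an augmented second spans 3.
The spans differ, so they are not enharmonic equivalents.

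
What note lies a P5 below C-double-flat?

Fbb

C down a perfect fifth is F, so the target letter is F.
From Cbb, a perfect fifth is 7 semitones down: Fbb.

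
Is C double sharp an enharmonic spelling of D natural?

C## is pitch class 2; D is pitch class 2.
All spellings map to pitch class 2, so they are enharmonically equivalent.

Yes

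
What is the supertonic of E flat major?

F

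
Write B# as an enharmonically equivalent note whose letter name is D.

Dbb

B# is pitch class 0. The letter D alone is pitch class 2.
To reach pitch class 0 from D requires an offset of -2 semitones, i.e. double flat: Dbb.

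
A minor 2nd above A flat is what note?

A second above A lands on the letter B.
A minor second spans 1 semitone, so Ab moves to pitch class 9. On the letter B that is Bbb.

Bbb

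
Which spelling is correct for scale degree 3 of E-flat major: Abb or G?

Each scale degree takes a distinct letter name. Degree 3 of a scale on E must use the letter G.
G and Abb are enharmonically the same pitch, but only G uses the letter G, so it is the correct spelling here.

G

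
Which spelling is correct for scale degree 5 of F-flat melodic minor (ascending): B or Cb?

Cb

Each scale degree takes a distinct letter name. Degree 5 of a scale on F must use the letter C.
Cb and B are enharmonically the same pitch, but only Cb uses the letter C, so it is the correct spelling here.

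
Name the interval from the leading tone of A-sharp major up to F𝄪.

The leading tone of A# major is G##.
G## up to F##: letters G→F make it a seventh; 10 semitones makes it minor.

minor seventh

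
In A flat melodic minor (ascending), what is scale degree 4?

Db

The Ab melodic minor (ascending) scale runs Ab Bb Cb Db Eb F G.
Degree 4 is Db.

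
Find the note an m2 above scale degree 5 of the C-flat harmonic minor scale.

Abb

Scale degree 5 of Cb harmonic minor is Gb.
A minor second (1 semitone) above Gb lands on the letter A, giving Abb.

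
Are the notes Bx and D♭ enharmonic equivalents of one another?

B## is pitch class 1; Db is pitch class 1.
All spellings map to pitch class 1, so they are enharmonically equivalent.

Yes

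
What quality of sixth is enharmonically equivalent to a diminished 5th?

A diminished fifth spans 6 semitones.
A sixth spanning 6 semitones is doubly diminished (the major sixth is 9).

doubly diminished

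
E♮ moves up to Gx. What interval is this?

augmented third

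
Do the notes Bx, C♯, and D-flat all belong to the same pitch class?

B## is pitch class 1; C# is pitch class 1; Db is pitch class 1.
All spellings map to pitch class 1, so they are enharmonically equivalent.

Yes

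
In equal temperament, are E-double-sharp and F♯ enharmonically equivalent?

Yes

E## is pitch class 6; F# is pitch class 6.
All spellings map to pitch class 6, so they are enharmonically equivalent.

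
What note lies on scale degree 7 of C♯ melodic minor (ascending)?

B#

The C# melodic minor (ascending) scale runs C# D# E F# G# A# B#.
Degree 7 is B#.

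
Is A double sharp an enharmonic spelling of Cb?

Yes

A## is pitch class 11; Cb is pitch class 11.
All spellings map to pitch class 11, so they are enharmonically equivalent.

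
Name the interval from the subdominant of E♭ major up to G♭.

The subdominant of Eb major is Ab.
Ab up to Gb: letters A→G make it a seventh; 10 semitones makes it minor.

minor seventh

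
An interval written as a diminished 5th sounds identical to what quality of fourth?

augmented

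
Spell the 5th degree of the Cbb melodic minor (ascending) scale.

Degree 5 takes the letter 4 steps above C, which is G.
In melodic minor (ascending), degree 5 sits 7 semitones above the tonic. Cbb + 7 semitones is pitch class 5, spelled on G as Gbb.

Gbb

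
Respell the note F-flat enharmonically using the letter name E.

E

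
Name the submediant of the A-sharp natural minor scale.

F#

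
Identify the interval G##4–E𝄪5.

major sixth

Counting letters G–A–B–C–D–E gives a sixth.
G##→E## = 9 semitones, exactly the major sixth.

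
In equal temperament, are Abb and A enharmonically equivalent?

Two spellings are enharmonically equivalent only if they share a pitch class.
Here Abb → 7, A → 9; 7 ≠ 9, so they are not.

No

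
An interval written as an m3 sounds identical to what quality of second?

augmented

A minor third spans 3 semitones.
A second spanning 3 semitones is augmented (the major second is 2).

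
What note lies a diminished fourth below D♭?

D down a perfect fourth is A, so the target letter is A.
From Db, a diminished fourth is 4 semitones down: A.

A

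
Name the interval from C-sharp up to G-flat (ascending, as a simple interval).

doubly diminished fifth

Counting letters C–D–E–F–G gives a fifth.
C#→Gb = 5 semitones, 2 narrower than the perfect fifth (7), so doubly diminished.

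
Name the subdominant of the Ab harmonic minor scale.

Db

The Ab harmonic minor scale runs Ab Bb Cb Db Eb Fb G.
Degree 4 is Db.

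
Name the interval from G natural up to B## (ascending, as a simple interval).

doubly augmented third

Counting letters G–A–B gives a third.
G→B## = 6 semitones, 2 wider than the major third (4), so doubly augmented.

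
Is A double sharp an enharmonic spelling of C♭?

A## is pitch class 11; Cb is pitch class 11.
All spellings map to pitch class 11, so they are enharmonically equivalent.

Yes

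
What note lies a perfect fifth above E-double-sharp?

A fifth above E lands on the letter B.
A perfect fifth spans 7 semitones, so E## moves to pitch class 1. On the letter B that is B##.

B##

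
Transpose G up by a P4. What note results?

C

G up a perfect fourth is C, so the target letter is C.
From G, a perfect fourth is 5 semitones up: C.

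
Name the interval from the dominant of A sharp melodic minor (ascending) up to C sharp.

minor sixth

The dominant of A# melodic minor (ascending) is E#.
E# up to C#: letters E→C make it a sixth; 8 semitones makes it minor.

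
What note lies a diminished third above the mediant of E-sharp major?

The mediant of E# major is G##.
A diminished third (2 semitones) above G## lands on the letter B, giving B.

B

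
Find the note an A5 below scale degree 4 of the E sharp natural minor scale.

Scale degree 4 of E# natural minor is A#.
An augmented fifth (8 semitones) below A# lands on the letter D, giving D.

D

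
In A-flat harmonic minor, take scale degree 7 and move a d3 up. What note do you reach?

Bbb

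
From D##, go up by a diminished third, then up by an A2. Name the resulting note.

G##

A diminished third up from D## is F# (letter F, 2 semitones up).
An augmented second up from F# is G## (letter G, 3 semitones up).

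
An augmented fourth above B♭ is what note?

E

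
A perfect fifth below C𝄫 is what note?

A fifth below C lands on the letter F.
A perfect fifth spans 7 semitones, so Cbb moves to pitch class 3. On the letter F that is Fbb.

Fbb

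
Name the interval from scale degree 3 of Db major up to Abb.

diminished third

Scale degree 3 of Db major is F.
F up to Abb: letters F→A make it a third; 2 semitones makes it diminished.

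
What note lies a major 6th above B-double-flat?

B up a major sixth is G#, so the target letter is G.
From Bbb, a major sixth is 9 semitones up: Gb.

Gb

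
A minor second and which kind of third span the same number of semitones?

A minor second spans 1 semitone.
A third spanning 1 semitone is doubly diminished (the major third is 4).

doubly diminished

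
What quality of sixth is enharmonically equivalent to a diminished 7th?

A diminished seventh spans 9 semitones.
A sixth spanning 9 semitones is major (the major sixth is 9).

major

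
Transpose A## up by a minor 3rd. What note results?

A third above A lands on the letter C.
A minor third spans 3 semitones, so A## moves to pitch class 2. On the letter C that is C##.

C##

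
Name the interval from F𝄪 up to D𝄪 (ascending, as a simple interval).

Counting letters F–G–A–B–C–D gives a sixth.
F##→D## = 9 semitones, exactly the major sixth.

major sixth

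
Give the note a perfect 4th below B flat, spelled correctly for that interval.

B down a perfect fourth is F#, so the target letter is F.
From Bb, a perfect fourth is 5 semitones down: F.

F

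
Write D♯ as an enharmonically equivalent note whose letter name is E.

Eb

Plain E sits 1 semitone above D#, so on the letter E the same pitch needs a flat: Eb.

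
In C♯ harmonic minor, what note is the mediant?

E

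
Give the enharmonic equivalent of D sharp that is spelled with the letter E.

D# is pitch class 3. The letter E alone is pitch class 4.
To reach pitch class 3 from E requires an offset of -1 semitone, i.e. flat: Eb.

Eb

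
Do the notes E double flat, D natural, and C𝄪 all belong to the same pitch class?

Ebb = pitch class 2 and D = pitch class 2 and C## = pitch class 2 — the same pitch class, so they are enharmonic equivalents.

Yes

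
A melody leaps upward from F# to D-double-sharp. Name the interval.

augmented sixth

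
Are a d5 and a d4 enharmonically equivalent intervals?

No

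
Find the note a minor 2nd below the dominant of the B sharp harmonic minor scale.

The dominant of B# harmonic minor is F##.
A minor second (1 semitone) below F## lands on the letter E, giving E##.

E##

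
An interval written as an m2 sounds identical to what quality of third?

doubly diminished

A minor second spans 1 semitone.
A third spanning 1 semitone is doubly diminished (the major third is 4).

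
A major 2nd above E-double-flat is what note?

Fb

E up a major second is F#, so the target letter is F.
From Ebb, a major second is 2 semitones up: Fb.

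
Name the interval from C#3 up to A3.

The letter names run C→A, a span of 5 letter steps, so the interval is some kind of sixth.
C# to A is 8 semitones. A major sixth is 9, so 8 makes it minor.

minor sixth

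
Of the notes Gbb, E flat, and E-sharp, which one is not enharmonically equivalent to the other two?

Eb

In 12-tone equal temperament, enharmonic equivalents share a pitch class. Gbb is pitch class 5; Eb is pitch class 3; E# is pitch class 5.
Gbb and E# share pitch class 5, while Eb is pitch class 3.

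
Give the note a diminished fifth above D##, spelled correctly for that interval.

A#

A fifth above D lands on the letter A.
A diminished fifth spans 6 semitones, so D## moves to pitch class 10. On the letter A that is A#.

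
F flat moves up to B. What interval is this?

The letter names run F→B, a span of 3 letter steps, so the interval is some kind of fourth.
Fb to B is 7 semitones. A perfect fourth is 5, so 7 makes it doubly augmented.

doubly augmented fourth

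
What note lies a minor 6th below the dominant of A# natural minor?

G##

The dominant of A# natural minor is E#.
A minor sixth (8 semitones) below E# lands on the letter G, giving G##.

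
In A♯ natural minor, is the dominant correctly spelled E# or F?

Each scale degree takes a distinct letter name. Degree 5 of a scale on A must use the letter E.
E# and F are enharmonically the same pitch, but only E# uses the letter E, so it is the correct spelling here.

E#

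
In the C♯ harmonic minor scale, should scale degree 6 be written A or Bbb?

Each scale degree takes a distinct letter name. Degree 6 of a scale on C must use the letter A.
A and Bbb are enharmonically the same pitch, but only A uses the letter A, so it is the correct spelling here.

A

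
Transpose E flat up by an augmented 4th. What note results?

A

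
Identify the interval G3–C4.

The letter names run G→C, a span of 3 letter steps, so the interval is some kind of fourth.
G to C is 5 semitones. A perfect fourth is 5, so 5 makes it perfect.

perfect fourth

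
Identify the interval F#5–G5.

The letter names run F→G, a span of 1 letter step, so the interval is some kind of second.
F# to G is 1 semitone. A major second is 2, so 1 makes it minor.

minor second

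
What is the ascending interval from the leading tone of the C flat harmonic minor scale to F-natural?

The leading tone of Cb harmonic minor is Bb.
Bb up to F: letters B→F make it a fifth; 7 semitones makes it perfect.

perfect fifth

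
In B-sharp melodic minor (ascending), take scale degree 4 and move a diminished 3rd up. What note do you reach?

G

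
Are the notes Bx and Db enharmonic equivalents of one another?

Yes

B## is pitch class 1; Db is pitch class 1.
All spellings map to pitch class 1, so they are enharmonically equivalent.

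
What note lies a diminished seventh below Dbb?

Eb

D down a major seventh is Eb, so the target letter is E.
From Dbb, a diminished seventh is 9 semitones down: Eb.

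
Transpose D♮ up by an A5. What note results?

D up a perfect fifth is A, so the target letter is A.
From D, an augmented fifth is 8 semitones up: A#.

A#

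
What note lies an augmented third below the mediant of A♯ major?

A

The mediant of A# major is C##.
An augmented third (5 semitones) below C## lands on the letter A, giving A.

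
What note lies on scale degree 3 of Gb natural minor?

Bbb

Degree 3 takes the letter 2 steps above G, which is B.
In natural minor, degree 3 sits 3 semitones above the tonic. Gb + 3 semitones is pitch class 9, spelled on B as Bbb.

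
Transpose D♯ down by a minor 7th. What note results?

E#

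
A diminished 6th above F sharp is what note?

F up a major sixth is D, so the target letter is D.
From F#, a diminished sixth is 7 semitones up: Db.

Db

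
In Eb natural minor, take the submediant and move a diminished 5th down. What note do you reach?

F

The submediant of Eb natural minor is Cb.
A diminished fifth (6 semitones) below Cb lands on the letter F, giving F.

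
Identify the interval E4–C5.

minor sixth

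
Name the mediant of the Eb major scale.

The Eb major scale runs Eb F G Ab Bb C D.
Degree 3 is G.

G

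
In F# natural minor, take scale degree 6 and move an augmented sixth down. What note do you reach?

Fb

Scale degree 6 of F# natural minor is D.
An augmented sixth (10 semitones) below D lands on the letter F, giving Fb.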